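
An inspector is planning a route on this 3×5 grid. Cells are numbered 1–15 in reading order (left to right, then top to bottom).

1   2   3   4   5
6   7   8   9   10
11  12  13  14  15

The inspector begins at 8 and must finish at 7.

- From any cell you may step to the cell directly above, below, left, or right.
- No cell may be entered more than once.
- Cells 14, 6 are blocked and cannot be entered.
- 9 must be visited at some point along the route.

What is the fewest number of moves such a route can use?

5

Any route passes through 9 somewhere between 8 and 7. Summing Manhattan distances along the two legs (8 → 9 → 7) gives a lower bound of 1 + 2 = 3 moves.
The shortest route satisfying every rule uses 5 moves: 8 → 9 → 4 → 3 → 2 → 7.
The no-revisit rule (legs can't share cells) pushes the minimum above the 3-move bound; an exhaustive check rules out every length from 3 to 4, leaving 5 as the minimum.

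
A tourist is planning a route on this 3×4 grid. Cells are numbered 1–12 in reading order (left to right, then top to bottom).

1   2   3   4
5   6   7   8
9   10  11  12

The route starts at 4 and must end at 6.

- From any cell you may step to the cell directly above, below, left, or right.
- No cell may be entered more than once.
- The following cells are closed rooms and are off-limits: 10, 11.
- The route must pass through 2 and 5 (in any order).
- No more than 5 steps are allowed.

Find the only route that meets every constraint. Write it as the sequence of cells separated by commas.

The 5-move cap with required stops at 2, 5 leaves no slack for detours.
Route from 4: left 3 to 1, down 1 to 5, right 1 to 6 — 5 moves in all.
Check: all required cells visited; 5 ≤ 5 moves.

4, 3, 2, 1, 5, 6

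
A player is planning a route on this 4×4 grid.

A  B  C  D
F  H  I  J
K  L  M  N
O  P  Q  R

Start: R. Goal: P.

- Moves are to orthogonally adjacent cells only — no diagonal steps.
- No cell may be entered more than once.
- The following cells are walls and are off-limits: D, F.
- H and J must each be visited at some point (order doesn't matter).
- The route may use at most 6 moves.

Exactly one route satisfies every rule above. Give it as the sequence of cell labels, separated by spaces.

R N J I H L P

Any route must reach H and J and still end at P within 6 moves, so the order of the required stops is forced.
Route from R: up 2 to J, left 2 to H, down 2 to P — 6 moves in all.
Check: all required cells visited; 6 ≤ 6 moves.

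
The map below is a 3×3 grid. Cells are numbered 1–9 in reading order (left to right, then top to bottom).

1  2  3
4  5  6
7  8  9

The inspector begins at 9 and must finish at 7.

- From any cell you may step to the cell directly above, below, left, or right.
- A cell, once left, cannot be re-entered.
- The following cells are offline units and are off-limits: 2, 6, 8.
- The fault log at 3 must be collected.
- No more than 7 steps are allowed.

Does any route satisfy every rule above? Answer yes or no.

no

The blocked cells wall 3 off from 9 completely — no sequence of moves reaches it at all, so no route can satisfy the rules.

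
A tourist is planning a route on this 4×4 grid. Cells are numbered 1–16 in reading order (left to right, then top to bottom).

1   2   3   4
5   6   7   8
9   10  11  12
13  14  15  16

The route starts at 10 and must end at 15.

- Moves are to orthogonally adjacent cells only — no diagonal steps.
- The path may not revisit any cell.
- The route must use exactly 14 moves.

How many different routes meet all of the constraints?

6

Need simple routes of exactly 14 moves from 10 to 15 (Manhattan distance 2, so 6 moves are spent on a detour and 6 undoing it).
Enumerating: 10 6 7 11 12 8 4 3 2 1 5 9 13 14 15 | 10 14 13 9 5 1 2 6 7 3 4 8 12 16 15 | 10 14 13 9 5 1 2 6 7 3 4 8 12 11 15 | 10 14 13 9 5 1 2 3 4 8 7 11 12 16 15 | 10 14 13 9 5 6 2 3 4 8 7 11 12 16 15 | 10 11 12 8 4 3 7 6 2 1 5 9 13 14 15.
That gives 6 routes.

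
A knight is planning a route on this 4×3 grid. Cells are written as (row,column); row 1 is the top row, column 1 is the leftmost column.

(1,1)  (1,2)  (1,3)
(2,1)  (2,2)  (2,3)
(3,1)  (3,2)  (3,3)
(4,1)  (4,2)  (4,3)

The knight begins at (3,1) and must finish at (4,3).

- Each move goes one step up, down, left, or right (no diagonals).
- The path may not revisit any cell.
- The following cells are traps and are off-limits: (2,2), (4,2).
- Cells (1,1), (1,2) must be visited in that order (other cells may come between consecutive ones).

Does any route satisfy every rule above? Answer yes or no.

yes

One route that works: (3,1) → (2,1) → (1,1) → (1,2) → (1,3) → (2,3) → (3,3) → (4,3).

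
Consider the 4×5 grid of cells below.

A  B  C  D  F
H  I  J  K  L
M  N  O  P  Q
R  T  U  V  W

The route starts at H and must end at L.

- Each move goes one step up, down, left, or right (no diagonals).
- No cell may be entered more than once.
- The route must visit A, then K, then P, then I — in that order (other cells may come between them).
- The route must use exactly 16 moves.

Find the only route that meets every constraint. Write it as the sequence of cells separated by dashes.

The waypoints must appear in the order A, K, P, I, with no cell reused.
Route from H: up 1 to A, right 3 to D, down 2 to P, left 1 to O, up 1 to J, left 1 to I, down 2 to T, right 3 to W, up 2 to L — 16 moves in all.
Check: order respected (A at step 1, K at step 5, P at step 6, I at step 9); 16 moves as required.

H - A - B - C - D - K - P - O - J - I - N - T - U - V - W - Q - L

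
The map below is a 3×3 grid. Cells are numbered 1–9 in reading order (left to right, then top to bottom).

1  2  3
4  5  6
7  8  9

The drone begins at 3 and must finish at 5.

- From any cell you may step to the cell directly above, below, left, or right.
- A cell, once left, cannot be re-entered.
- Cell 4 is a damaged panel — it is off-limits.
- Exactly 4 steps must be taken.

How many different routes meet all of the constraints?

1

Need simple routes of exactly 4 moves from 3 to 5 (Manhattan distance 2, so 1 moves are spent on a detour and 1 undoing it).
Enumerating: 3 6 9 8 5.
That gives 1 route.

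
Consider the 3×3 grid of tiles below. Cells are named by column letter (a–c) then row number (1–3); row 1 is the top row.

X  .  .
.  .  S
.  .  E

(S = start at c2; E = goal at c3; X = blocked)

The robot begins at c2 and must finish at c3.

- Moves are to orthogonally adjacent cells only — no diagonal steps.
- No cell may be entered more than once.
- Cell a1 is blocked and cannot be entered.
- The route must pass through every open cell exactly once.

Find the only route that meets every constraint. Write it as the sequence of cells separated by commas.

c2, c1, b1, b2, a2, a3, b3, c3

Need to visit all 8 open cells exactly once, starting at c2 and ending at c3.
Route from c2: up 1 to c1, left 1 to b1, down 1 to b2, left 1 to a2, down 1 to a3, right 2 to c3 — 7 moves in all.
Check: all 8 open cells covered.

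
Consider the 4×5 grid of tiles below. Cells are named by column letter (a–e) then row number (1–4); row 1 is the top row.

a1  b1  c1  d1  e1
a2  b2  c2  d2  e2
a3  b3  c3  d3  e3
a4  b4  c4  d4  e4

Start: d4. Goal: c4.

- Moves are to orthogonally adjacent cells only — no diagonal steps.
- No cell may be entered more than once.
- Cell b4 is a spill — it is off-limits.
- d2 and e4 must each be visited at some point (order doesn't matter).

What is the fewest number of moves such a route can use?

7

Any route passes through d2 and e4 in some order between d4 and c4. Summing Manhattan distances along each leg and taking the cheapest ordering (d4 → e4 → d2 → c4) gives a lower bound of 1 + 3 + 3 = 7 moves.
A route of 7 moves achieves this: d4 → e4 → e3 → e2 → d2 → d3 → c3 → c4.
Since 7 matches the lower bound, it is optimal.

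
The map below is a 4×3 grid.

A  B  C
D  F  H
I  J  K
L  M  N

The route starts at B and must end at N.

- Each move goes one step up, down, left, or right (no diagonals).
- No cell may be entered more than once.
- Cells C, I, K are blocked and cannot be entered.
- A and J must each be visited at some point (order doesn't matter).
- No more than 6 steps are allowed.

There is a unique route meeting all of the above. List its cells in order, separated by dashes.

Any route must reach A and J and still end at N within 6 moves, so the order of the required stops is forced.
Route from B: left to A, down to D, right to F, 2× down (reaching M), right to N — 6 moves in all.
Check: all required cells visited; 6 ≤ 6 moves.

B - A - D - F - J - M - N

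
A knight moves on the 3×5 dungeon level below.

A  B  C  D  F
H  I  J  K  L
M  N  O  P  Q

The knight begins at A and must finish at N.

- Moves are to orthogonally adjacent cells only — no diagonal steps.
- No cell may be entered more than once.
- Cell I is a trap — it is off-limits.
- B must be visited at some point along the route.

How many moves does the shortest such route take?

Any route passes through B somewhere between A and N. Summing Manhattan distances along the two legs (A → B → N) gives a lower bound of 1 + 2 = 3 moves.
That bound ignores the blocked cells. Measuring each leg by the fewest moves that actually steer around them (A→B: 1; B→N: 4) raises the lower bound to 5.
A route of 5 moves exists: A → B → C → J → O → N.
Since 5 matches that lower bound, it is optimal.

5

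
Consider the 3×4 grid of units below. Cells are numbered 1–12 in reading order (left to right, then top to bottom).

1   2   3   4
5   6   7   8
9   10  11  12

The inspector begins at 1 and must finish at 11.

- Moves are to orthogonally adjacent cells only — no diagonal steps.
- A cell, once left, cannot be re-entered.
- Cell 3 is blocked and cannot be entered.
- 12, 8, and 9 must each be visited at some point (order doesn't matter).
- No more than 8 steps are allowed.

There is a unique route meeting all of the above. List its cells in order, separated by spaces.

1 5 9 10 6 7 8 12 11

The 8-move cap with required stops at 12, 8, 9 leaves no slack for detours.
Route from 1: 2× down (reaching 9), right to 10, up to 6, 2× right (reaching 8), down to 12, left to 11 — 8 moves in all.
Check: all required cells visited; 8 ≤ 8 moves.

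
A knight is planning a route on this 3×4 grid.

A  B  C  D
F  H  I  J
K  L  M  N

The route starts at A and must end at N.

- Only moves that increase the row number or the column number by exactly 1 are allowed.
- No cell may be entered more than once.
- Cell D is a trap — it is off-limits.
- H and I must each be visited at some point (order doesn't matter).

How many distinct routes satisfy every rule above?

4

A right/down-only route from A to N makes exactly 2 down-moves and 3 right-moves in some order.
With no other constraints that would be C(5,2) = 10 routes.
A monotone route can only reach the required cells in the order H, I, so split there and multiply the segment counts (each segment already excludes blocked cells): A→H: 2; H→I: 1; I→N: 2; product = 4.
That gives 4 routes.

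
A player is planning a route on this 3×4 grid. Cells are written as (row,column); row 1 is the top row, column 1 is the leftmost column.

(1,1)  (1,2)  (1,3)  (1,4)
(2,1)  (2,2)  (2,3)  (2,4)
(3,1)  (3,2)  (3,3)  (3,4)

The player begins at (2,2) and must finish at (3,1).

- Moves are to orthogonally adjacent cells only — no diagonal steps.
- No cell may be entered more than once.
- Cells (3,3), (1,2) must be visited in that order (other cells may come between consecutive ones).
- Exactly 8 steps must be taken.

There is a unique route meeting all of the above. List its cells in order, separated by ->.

(2,2) -> (3,2) -> (3,3) -> (2,3) -> (1,3) -> (1,2) -> (1,1) -> (2,1) -> (3,1)

The waypoints must appear in the order (3,3), (1,2), with no cell reused.
Route from (2,2): down 1 to (3,2), right 1 to (3,3), up 2 to (1,3), left 2 to (1,1), down 2 to (3,1) — 8 moves in all.
Check: order respected ((3,3) at step 2, (1,2) at step 5); 8 moves as required.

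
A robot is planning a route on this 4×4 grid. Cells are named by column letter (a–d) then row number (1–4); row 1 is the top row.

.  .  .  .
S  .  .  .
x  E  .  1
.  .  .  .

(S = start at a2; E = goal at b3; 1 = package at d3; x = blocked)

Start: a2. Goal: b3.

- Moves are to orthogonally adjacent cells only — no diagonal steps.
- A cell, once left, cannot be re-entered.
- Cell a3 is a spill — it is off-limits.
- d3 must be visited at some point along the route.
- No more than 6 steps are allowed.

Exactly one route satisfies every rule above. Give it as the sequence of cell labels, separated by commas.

a2, b2, c2, d2, d3, c3, b3

The budget equals the shortest possible length, so every move has to be on a shortest route through the required cells.
Route from a2: 3× right (reaching d2), down to d3, 2× left (reaching b3) — 6 moves in all.
Check: all required cells visited; 6 ≤ 6 moves.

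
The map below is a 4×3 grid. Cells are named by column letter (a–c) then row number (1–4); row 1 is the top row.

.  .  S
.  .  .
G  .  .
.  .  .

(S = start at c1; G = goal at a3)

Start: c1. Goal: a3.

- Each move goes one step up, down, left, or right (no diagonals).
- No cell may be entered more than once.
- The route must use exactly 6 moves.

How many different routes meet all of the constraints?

9

Need simple routes of exactly 6 moves from c1 to a3 (Manhattan distance 4, so 1 moves are spent on a detour and 1 undoing it).
Branch systematically from the start, pruning whenever the remaining move budget drops below the Manhattan distance to a3 or differs from it in parity. Grouping the completions by first move — via c2: 6; via b1: 3 — and summing: 6 + 3 = 9.
That gives 9 routes.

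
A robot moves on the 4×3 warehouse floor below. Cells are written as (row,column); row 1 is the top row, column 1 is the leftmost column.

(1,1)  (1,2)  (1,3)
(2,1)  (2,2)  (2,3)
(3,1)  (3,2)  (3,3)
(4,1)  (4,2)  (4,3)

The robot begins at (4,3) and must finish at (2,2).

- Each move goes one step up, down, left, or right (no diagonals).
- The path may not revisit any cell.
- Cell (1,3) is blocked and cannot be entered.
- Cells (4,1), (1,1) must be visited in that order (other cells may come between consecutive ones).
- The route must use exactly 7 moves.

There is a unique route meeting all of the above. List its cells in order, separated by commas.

(4,3), (4,2), (4,1), (3,1), (2,1), (1,1), (1,2), (2,2)

The waypoints must appear in the order (4,1), (1,1), with no cell reused.
Route from (4,3): 2× left (reaching (4,1)), 3× up (reaching (1,1)), right to (1,2), down to (2,2) — 7 moves in all.
Check: order respected ((4,1) at step 2, (1,1) at step 5); 7 moves as required.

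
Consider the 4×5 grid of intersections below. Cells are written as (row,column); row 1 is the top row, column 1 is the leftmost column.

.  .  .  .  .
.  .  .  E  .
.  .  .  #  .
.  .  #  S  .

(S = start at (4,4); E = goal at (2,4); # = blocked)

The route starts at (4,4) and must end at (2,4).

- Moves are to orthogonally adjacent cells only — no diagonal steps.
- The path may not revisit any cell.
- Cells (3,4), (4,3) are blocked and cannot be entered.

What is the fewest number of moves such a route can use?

The Manhattan distance from (4,4) to (2,4) is |4−2| + |4−4| = 2, so at least 2 moves are needed.
That bound ignores the blocked cells. Measuring each leg by the fewest moves that actually steer around them ((4,4)→(2,4): 4) raises the lower bound to 4.
A route of 4 moves exists: (4,4) → (4,5) → (3,5) → (2,5) → (2,4).
Since 4 matches that lower bound, it is optimal.

4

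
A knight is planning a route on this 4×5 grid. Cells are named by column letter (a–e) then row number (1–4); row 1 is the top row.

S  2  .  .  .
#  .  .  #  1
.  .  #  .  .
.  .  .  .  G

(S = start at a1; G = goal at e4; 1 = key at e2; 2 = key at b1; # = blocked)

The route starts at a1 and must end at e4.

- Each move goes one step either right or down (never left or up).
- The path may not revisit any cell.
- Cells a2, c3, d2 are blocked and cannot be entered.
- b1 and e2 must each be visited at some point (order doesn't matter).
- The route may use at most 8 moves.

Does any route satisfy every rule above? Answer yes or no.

yes

One route that works: a1 → b1 → c1 → d1 → e1 → e2 → e3 → e4.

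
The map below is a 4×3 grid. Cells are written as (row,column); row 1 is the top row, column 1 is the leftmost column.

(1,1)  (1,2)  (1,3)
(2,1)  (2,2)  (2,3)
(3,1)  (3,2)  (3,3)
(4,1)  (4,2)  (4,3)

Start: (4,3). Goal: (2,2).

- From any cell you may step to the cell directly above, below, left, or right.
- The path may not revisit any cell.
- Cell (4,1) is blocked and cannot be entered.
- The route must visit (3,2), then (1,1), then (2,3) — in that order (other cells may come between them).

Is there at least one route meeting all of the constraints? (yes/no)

yes

One route that works: (4,3) → (3,3) → (3,2) → (3,1) → (2,1) → (1,1) → (1,2) → (1,3) → (2,3) → (2,2).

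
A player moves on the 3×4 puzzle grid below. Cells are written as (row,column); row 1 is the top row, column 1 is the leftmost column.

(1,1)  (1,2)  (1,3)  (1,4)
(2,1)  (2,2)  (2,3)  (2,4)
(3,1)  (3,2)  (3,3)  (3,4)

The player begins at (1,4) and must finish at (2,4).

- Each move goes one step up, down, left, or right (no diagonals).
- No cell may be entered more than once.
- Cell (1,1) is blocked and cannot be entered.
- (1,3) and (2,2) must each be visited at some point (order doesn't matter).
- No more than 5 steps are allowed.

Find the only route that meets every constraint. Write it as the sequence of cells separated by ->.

The 5-move cap with required stops at (1,3), (2,2) leaves no slack for detours.
Route from (1,4): left 2 to (1,2), down 1 to (2,2), right 2 to (2,4) — 5 moves in all.
Check: all required cells visited; 5 ≤ 5 moves.

(1,4) -> (1,3) -> (1,2) -> (2,2) -> (2,3) -> (2,4)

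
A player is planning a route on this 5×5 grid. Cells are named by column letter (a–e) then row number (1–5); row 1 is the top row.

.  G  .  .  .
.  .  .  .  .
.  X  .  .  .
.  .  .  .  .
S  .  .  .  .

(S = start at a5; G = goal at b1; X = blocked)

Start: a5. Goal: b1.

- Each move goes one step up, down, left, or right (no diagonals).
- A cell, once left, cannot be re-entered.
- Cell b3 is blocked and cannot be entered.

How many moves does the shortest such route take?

The Manhattan distance from a5 to b1 is |5−1| + |1−2| = 5, so at least 5 moves are needed.
A route of 5 moves achieves this: a5 → a4 → a3 → a2 → a1 → b1.
Since 5 matches the lower bound, it is optimal.

5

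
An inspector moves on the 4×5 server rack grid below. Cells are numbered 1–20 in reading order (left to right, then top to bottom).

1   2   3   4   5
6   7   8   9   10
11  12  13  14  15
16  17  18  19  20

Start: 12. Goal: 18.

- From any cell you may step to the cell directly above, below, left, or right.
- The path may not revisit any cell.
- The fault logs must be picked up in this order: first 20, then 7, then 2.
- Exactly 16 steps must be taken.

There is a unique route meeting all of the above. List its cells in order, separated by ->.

12 -> 13 -> 14 -> 19 -> 20 -> 15 -> 10 -> 9 -> 8 -> 7 -> 2 -> 1 -> 6 -> 11 -> 16 -> 17 -> 18

The waypoints must appear in the order 20, 7, 2, with no cell reused.
Route from 12: right 2 to 14, down 1 to 19, right 1 to 20, up 2 to 10, left 3 to 7, up 1 to 2, left 1 to 1, down 3 to 16, right 2 to 18 — 16 moves in all.
Check: order respected (20 at step 4, 7 at step 9, 2 at step 10); 16 moves as required.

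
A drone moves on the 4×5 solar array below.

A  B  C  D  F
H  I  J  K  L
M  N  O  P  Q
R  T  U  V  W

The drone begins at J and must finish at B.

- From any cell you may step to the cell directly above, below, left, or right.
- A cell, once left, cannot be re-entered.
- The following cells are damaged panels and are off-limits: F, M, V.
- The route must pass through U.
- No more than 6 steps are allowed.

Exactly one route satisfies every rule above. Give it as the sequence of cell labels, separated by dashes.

J - O - U - T - N - I - B

The budget equals the shortest possible length, so every move has to be on a shortest route through the required cells.
Route from J: down 2 to U, left 1 to T, up 3 to B — 6 moves in all.
Check: all required cells visited; 6 ≤ 6 moves.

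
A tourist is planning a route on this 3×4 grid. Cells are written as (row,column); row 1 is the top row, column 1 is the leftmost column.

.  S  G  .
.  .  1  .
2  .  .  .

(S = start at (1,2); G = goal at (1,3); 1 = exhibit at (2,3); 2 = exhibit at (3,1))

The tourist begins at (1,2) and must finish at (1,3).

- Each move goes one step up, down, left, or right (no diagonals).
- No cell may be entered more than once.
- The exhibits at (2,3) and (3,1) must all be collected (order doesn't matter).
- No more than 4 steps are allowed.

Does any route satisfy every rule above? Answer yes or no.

no

Even ignoring the no-revisit rule, getting from (1,2) to (1,3), taking the cheapest ordering (1,2) → (3,1) → (2,3) → (1,3) needs at least 3 + 3 + 1 = 7 moves (Manhattan distance per leg), which exceeds the 4-move limit.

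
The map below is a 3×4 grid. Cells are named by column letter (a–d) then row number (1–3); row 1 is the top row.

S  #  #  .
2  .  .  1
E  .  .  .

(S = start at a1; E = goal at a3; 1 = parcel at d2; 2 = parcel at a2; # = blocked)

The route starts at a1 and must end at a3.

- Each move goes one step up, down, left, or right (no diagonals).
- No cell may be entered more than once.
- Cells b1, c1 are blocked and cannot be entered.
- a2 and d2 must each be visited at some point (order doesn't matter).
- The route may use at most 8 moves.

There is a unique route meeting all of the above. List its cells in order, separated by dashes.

a1 - a2 - b2 - c2 - d2 - d3 - c3 - b3 - a3

The 8-move cap with required stops at a2, d2 leaves no slack for detours.
Route from a1: down 1 to a2, right 3 to d2, down 1 to d3, left 3 to a3 — 8 moves in all.
Check: all required cells visited; 8 ≤ 8 moves.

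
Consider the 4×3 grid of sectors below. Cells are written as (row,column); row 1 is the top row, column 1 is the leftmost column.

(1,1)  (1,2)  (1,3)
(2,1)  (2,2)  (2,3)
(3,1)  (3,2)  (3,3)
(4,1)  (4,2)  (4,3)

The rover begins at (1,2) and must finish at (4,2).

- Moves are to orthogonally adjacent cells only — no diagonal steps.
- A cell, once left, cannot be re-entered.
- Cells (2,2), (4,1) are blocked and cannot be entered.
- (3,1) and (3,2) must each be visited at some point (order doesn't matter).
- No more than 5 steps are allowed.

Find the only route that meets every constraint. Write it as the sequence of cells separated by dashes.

(1,2) - (1,1) - (2,1) - (3,1) - (3,2) - (4,2)

The 5-move cap with required stops at (3,1), (3,2) leaves no slack for detours.
Route from (1,2): left 1 to (1,1), down 2 to (3,1), right 1 to (3,2), down 1 to (4,2) — 5 moves in all.
Check: all required cells visited; 5 ≤ 5 moves.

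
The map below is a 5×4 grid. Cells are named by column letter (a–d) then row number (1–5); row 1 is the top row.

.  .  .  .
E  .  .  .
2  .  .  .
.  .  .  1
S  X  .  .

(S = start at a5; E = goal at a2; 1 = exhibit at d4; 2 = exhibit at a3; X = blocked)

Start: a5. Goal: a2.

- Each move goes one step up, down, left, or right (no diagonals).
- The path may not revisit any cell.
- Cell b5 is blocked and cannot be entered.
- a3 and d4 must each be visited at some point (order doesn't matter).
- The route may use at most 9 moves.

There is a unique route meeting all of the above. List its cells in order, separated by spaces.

a5 a4 b4 c4 d4 d3 c3 b3 a3 a2

The 9-move cap with required stops at a3, d4 leaves no slack for detours.
Route from a5: up to a4, 3× right (reaching d4), up to d3, 3× left (reaching a3), up to a2 — 9 moves in all.
Check: all required cells visited; 9 ≤ 9 moves.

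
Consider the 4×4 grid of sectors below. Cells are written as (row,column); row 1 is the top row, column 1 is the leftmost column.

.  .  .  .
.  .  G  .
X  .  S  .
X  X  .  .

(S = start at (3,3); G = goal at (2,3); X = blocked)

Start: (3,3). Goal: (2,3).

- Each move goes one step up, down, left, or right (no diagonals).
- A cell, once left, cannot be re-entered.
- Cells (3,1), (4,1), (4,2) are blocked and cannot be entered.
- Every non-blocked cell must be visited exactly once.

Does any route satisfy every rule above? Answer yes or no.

Colour the cells like a checkerboard: each orthogonal step flips colour, so a Hamiltonian route alternates colours. Here there are 6 cells of one colour and 7 of the other, with start on the opposite colour to the goal — the counts and endpoints can't be arranged into an alternating sequence of length 13, so no Hamiltonian route exists.

no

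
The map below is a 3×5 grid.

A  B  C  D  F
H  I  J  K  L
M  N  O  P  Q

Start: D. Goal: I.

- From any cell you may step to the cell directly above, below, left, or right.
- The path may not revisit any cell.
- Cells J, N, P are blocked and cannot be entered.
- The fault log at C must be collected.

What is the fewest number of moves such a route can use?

3

Any route passes through C somewhere between D and I. Summing Manhattan distances along the two legs (D → C → I) gives a lower bound of 1 + 2 = 3 moves.
A route of 3 moves achieves this: D → C → B → I.
Since 3 matches the lower bound, it is optimal.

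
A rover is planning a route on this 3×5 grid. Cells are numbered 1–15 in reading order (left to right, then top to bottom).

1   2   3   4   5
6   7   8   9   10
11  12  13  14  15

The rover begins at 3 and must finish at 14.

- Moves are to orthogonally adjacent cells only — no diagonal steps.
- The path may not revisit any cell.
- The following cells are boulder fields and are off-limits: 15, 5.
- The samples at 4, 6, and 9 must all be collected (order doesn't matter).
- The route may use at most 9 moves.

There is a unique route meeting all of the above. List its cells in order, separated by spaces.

The budget equals the shortest possible length, so every move has to be on a shortest route through the required cells.
Route from 3: right to 4, down to 9, 3× left (reaching 6), down to 11, 3× right (reaching 14) — 9 moves in all.
Check: all required cells visited; 9 ≤ 9 moves.

3 4 9 8 7 6 11 12 13 14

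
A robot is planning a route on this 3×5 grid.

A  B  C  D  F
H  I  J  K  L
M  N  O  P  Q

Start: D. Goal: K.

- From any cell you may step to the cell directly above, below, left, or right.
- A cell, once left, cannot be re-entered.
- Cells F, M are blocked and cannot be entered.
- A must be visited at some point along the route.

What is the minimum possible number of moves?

7

Any route passes through A somewhere between D and K. Summing Manhattan distances along the two legs (D → A → K) gives a lower bound of 3 + 4 = 7 moves.
A route of 7 moves achieves this: D → C → B → A → H → I → J → K.
Since 7 matches the lower bound, it is optimal.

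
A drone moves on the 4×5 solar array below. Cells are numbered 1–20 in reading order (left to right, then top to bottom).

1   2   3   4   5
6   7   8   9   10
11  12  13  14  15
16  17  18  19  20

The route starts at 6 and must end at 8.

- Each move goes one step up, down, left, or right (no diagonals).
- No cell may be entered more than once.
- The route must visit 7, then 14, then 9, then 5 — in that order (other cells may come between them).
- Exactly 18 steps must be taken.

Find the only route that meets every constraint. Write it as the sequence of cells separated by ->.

6 -> 1 -> 2 -> 7 -> 12 -> 11 -> 16 -> 17 -> 18 -> 19 -> 20 -> 15 -> 14 -> 9 -> 10 -> 5 -> 4 -> 3 -> 8

The waypoints must appear in the order 7, 14, 9, 5, with no cell reused.
Route from 6: up 1 to 1, right 1 to 2, down 2 to 12, left 1 to 11, down 1 to 16, right 4 to 20, up 1 to 15, left 1 to 14, up 1 to 9, right 1 to 10, up 1 to 5, left 2 to 3, down 1 to 8 — 18 moves in all.
Check: order respected (7 at step 3, 14 at step 12, 9 at step 13, 5 at step 15); 18 moves as required.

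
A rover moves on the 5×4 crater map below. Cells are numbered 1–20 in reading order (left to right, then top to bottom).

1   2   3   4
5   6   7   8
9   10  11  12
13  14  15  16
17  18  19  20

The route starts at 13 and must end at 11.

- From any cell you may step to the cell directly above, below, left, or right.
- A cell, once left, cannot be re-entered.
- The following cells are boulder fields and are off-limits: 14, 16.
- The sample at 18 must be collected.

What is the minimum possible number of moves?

Any route passes through 18 somewhere between 13 and 11. Summing Manhattan distances along the two legs (13 → 18 → 11) gives a lower bound of 2 + 3 = 5 moves.
A route of 5 moves achieves this: 13 → 17 → 18 → 19 → 15 → 11.
Since 5 matches the lower bound, it is optimal.

5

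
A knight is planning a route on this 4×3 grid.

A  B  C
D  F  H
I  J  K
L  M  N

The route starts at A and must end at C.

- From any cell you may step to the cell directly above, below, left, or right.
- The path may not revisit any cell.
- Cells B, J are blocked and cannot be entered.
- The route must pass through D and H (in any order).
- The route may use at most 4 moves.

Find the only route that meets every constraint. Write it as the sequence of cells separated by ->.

A -> D -> F -> H -> C

Any route must reach D and H and still end at C within 4 moves, so the order of the required stops is forced.
Route from A: down to D, 2× right (reaching H), up to C — 4 moves in all.
Check: all required cells visited; 4 ≤ 4 moves.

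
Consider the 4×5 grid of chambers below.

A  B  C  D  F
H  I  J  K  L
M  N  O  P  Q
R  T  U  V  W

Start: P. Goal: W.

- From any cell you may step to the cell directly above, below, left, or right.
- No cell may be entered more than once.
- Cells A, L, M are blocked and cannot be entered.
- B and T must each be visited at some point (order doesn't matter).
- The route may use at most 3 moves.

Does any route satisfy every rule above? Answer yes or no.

Even ignoring the no-revisit rule, getting from P to W, taking the cheapest ordering P → B → T → W needs at least 4 + 3 + 3 = 10 moves (Manhattan distance per leg), which exceeds the 3-move limit.

no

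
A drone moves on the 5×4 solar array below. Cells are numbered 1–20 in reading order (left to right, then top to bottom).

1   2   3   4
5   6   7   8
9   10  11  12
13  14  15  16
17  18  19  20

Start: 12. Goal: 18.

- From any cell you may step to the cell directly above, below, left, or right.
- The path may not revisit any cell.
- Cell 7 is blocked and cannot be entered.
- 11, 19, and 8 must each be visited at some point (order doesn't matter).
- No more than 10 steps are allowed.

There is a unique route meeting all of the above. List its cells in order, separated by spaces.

The 10-move cap with required stops at 11, 19, 8 leaves no slack for detours.
Route from 12: 2× up (reaching 4), 2× left (reaching 2), 2× down (reaching 10), right to 11, 2× down (reaching 19), left to 18 — 10 moves in all.
Check: all required cells visited; 10 ≤ 10 moves.

12 8 4 3 2 6 10 11 15 19 18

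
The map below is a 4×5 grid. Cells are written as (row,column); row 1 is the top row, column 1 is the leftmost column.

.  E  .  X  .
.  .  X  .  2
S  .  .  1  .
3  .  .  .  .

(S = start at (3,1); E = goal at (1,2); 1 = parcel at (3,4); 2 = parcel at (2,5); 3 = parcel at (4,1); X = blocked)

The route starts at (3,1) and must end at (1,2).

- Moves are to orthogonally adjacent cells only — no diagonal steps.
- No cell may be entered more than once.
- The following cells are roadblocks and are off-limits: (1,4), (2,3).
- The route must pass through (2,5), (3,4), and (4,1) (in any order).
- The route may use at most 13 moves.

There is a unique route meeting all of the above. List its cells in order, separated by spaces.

(3,1) (4,1) (4,2) (4,3) (4,4) (4,5) (3,5) (2,5) (2,4) (3,4) (3,3) (3,2) (2,2) (1,2)

The 13-move cap with required stops at (2,5), (3,4), (4,1) leaves no slack for detours.
Route from (3,1): down to (4,1), 4× right (reaching (4,5)), 2× up (reaching (2,5)), left to (2,4), down to (3,4), 2× left (reaching (3,2)), 2× up (reaching (1,2)) — 13 moves in all.
Check: all required cells visited; 13 ≤ 13 moves.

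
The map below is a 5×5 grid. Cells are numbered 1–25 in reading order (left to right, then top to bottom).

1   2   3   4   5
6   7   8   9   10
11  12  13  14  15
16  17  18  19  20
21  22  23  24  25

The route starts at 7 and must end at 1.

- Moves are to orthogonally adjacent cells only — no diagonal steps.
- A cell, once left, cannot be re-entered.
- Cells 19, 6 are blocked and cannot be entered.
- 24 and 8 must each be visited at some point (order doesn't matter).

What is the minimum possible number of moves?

14

Any route passes through 24 and 8 in some order between 7 and 1. Summing Manhattan distances along each leg and taking the cheapest ordering (7 → 24 → 8 → 1) gives a lower bound of 5 + 4 + 3 = 12 moves.
The shortest route satisfying every rule uses 14 moves: 7 → 12 → 17 → 22 → 23 → 24 → 25 → 20 → 15 → 10 → 9 → 8 → 3 → 2 → 1.
The bound of 12 isn't tight here; checking systematically, no route of length 12 through 13 satisfies every constraint, so 14 is the minimum.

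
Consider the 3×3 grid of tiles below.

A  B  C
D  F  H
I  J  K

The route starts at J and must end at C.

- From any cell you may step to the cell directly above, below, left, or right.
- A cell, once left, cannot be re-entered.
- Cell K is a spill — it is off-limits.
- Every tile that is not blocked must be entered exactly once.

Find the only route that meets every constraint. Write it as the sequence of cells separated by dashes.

Need to visit all 8 open cells exactly once, starting at J and ending at C.
Cell I has only two open neighbours (D and J), so the path must pass straight through it: one of those is the cell it's entered from and the other is where it exits.
Route from J: left 1 to I, up 2 to A, right 1 to B, down 1 to F, right 1 to H, up 1 to C — 7 moves in all.
Check: all 8 open cells covered.

J - I - D - A - B - F - H - C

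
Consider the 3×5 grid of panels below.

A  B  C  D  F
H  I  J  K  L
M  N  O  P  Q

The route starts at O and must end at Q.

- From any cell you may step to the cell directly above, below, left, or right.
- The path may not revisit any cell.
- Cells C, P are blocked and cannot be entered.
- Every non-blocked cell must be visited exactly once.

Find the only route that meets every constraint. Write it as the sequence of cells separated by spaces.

O N M H A B I J K D F L Q

Need to visit all 13 open cells exactly once, starting at O and ending at Q.
Cell M has only two open neighbours (H and N), so the path must pass straight through it: one of those is the cell it's entered from and the other is where it exits.
Route from O: 2× left (reaching M), 2× up (reaching A), right to B, down to I, 2× right (reaching K), up to D, right to F, 2× down (reaching Q) — 12 moves in all.
Check: all 13 open cells covered.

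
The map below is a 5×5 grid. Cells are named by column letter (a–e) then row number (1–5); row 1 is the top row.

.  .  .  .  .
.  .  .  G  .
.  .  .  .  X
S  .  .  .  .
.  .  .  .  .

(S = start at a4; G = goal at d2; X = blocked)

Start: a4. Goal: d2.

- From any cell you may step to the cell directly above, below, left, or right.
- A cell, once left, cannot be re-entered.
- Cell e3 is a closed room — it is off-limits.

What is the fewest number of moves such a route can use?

The Manhattan distance from a4 to d2 is |4−2| + |1−4| = 5, so at least 5 moves are needed.
A route of 5 moves achieves this: a4 → a3 → a2 → b2 → c2 → d2.
Since 5 matches the lower bound, it is optimal.

5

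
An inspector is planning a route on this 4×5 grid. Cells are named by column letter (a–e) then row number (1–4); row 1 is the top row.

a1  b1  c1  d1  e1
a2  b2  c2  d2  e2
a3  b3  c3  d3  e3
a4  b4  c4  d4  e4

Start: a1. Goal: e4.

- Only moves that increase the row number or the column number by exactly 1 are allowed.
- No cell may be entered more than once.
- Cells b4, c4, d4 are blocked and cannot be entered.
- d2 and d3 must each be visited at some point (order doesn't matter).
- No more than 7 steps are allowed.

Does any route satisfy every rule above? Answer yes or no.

yes

One route that works: a1 → a2 → b2 → c2 → d2 → d3 → e3 → e4.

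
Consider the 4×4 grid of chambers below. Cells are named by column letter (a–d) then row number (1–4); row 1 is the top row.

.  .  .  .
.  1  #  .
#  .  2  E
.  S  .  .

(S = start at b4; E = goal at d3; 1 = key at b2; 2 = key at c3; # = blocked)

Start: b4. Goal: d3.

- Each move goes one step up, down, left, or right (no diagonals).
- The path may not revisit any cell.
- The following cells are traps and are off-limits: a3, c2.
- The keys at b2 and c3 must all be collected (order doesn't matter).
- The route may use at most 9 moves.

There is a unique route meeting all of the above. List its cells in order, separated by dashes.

Any route must reach b2 and c3 and still end at d3 within 9 moves, so the order of the required stops is forced.
Route from b4: right 1 to c4, up 1 to c3, left 1 to b3, up 2 to b1, right 2 to d1, down 2 to d3 — 9 moves in all.
Check: all required cells visited; 9 ≤ 9 moves.

b4 - c4 - c3 - b3 - b2 - b1 - c1 - d1 - d2 - d3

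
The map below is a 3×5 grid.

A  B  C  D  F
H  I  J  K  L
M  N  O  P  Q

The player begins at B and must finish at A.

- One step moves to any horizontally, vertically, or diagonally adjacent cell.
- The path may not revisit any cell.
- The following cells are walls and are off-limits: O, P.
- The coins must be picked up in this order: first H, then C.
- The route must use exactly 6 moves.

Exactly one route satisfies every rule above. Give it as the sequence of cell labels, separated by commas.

B, H, N, J, C, I, A

The waypoints must appear in the order H, C, with no cell reused.
Route from B: down-left to H, down-right to N, up-right to J, up to C, down-left to I, up-left to A — 6 moves in all.
Check: order respected (H at step 1, C at step 4); 6 moves as required.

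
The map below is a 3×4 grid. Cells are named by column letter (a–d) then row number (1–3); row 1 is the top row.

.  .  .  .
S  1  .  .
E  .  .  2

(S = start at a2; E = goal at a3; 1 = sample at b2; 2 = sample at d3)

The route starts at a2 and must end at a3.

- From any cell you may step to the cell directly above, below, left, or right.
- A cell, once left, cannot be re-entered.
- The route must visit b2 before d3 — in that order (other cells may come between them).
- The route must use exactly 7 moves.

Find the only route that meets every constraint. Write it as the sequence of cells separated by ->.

a2 -> b2 -> c2 -> d2 -> d3 -> c3 -> b3 -> a3

The waypoints must appear in the order b2, d3, with no cell reused.
Route from a2: right 3 to d2, down 1 to d3, left 3 to a3 — 7 moves in all.
Check: order respected (1 at step 1, 2 at step 4); 7 moves as required.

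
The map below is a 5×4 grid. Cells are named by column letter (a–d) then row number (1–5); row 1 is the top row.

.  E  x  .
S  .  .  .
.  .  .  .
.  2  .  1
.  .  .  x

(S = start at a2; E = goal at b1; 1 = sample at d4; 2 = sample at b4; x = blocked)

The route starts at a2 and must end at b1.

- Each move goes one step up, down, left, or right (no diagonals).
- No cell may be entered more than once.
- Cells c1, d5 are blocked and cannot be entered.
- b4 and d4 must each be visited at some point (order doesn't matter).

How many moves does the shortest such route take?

10

Any route passes through b4 and d4 in some order between a2 and b1. Summing Manhattan distances along each leg and taking the cheapest ordering (a2 → d4 → b4 → b1) gives a lower bound of 5 + 2 + 3 = 10 moves.
A route of 10 moves achieves this: a2 → a3 → a4 → b4 → c4 → d4 → d3 → d2 → c2 → b2 → b1.
Since 10 matches the lower bound, it is optimal.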